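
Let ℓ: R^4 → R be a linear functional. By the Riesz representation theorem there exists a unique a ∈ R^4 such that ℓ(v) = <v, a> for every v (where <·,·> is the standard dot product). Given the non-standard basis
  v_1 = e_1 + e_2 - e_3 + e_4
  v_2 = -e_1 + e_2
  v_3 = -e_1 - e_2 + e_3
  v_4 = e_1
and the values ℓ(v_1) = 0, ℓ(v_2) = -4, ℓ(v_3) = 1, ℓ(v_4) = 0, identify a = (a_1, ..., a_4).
a = (0, -4, -3, 1)

Write a = (a_1, ..., a_4) in the standard basis. For each basis vector v_i, ℓ(v_i) = <v_i, a> is a linear equation in the a_j's. Collect the n equations into a matrix system V a = ℓ, where row i of V is v_i (expressed in the standard basis). Since V is invertible (lower-triangular with 1s on the diagonal, up to permutation), solve by back-substitution:
  V =
[[1, 1, -1, 1],
 [-1, 1, 0, 0],
 [-1, -1, 1, 0],
 [1, 0, 0, 0]]
  V a = (0, -4, 1, 0)
Solving gives a = (0, -4, -3, 1).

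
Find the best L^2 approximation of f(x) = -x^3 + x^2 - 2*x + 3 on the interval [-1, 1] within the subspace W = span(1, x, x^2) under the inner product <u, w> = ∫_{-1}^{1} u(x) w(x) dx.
g(x) = x^2 - 13*x/5 + 3

The best approximation g ∈ W is the orthogonal projection of f onto W. Writing g = a_0 + a_1 x + a_2 x^2, the coefficients solve the normal equations G · a = b where
  G_{ij} = <φ_i, φ_j> and b_i = <f, φ_i>, with φ_0 = 1, φ_1 = x, φ_2 = x^2.
G =
  [2, 0, 2/3]
  [0, 2/3, 0]
  [2/3, 0, 2/5],
b = (20/3, -26/15, 12/5).
Solving gives a_0 = 3, a_1 = -13/5, a_2 = 1, so
  g(x) = x^2 - 13*x/5 + 3.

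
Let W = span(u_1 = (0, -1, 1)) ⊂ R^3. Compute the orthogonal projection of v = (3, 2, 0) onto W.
proj_W(v) = (0, 1, -1)

Set up U = [u_1 | ... | u_1] ∈ R^(3×1). The projector onto W = col(U) is P = U (U^T U)^(-1) U^T.
Compute U^T U =
  [2],
and U^T v = (-2).
Solve U^T U · c = U^T v for the coefficients: c = (-1). The projection is proj_W(v) = U c.
Check: (v - proj_W(v)) · u_1 = 0  (should be 0).
Result: proj_W(v) = (0, 1, -1).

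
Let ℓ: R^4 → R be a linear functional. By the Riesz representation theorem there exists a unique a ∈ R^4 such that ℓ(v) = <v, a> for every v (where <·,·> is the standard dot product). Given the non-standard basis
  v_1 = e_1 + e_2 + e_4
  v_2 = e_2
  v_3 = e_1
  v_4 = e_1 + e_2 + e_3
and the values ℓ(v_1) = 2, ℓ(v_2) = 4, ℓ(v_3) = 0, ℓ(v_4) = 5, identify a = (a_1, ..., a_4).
a = (0, 4, 1, -2)

Write a = (a_1, ..., a_4) in the standard basis. For each basis vector v_i, ℓ(v_i) = <v_i, a> is a linear equation in the a_j's. Collect the n equations into a matrix system V a = ℓ, where row i of V is v_i (expressed in the standard basis). Since V is invertible (lower-triangular with 1s on the diagonal, up to permutation), solve by back-substitution:
  V =
[[1, 1, 0, 1],
 [0, 1, 0, 0],
 [1, 0, 0, 0],
 [1, 1, 1, 0]]
  V a = (2, 4, 0, 5)
Solving gives a = (0, 4, 1, -2).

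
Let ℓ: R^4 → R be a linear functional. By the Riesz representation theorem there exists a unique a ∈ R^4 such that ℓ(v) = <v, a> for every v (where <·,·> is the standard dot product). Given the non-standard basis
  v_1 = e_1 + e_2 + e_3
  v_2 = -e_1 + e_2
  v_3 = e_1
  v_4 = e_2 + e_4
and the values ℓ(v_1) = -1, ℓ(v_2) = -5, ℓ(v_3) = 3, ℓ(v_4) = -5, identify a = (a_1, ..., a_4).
a = (3, -2, -2, -3)

Write a = (a_1, ..., a_4) in the standard basis. For each basis vector v_i, ℓ(v_i) = <v_i, a> is a linear equation in the a_j's. Collect the n equations into a matrix system V a = ℓ, where row i of V is v_i (expressed in the standard basis). Since V is invertible (lower-triangular with 1s on the diagonal, up to permutation), solve by back-substitution:
  V =
[[1, 1, 1, 0],
 [-1, 1, 0, 0],
 [1, 0, 0, 0],
 [0, 1, 0, 1]]
  V a = (-1, -5, 3, -5)
Solving gives a = (3, -2, -2, -3).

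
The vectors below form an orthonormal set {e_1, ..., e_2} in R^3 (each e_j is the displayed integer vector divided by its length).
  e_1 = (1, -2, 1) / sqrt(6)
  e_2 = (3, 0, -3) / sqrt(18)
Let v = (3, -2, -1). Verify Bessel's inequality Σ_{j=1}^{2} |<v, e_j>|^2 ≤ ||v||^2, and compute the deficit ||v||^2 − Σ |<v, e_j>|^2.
Σ |<v, e_j>|^2 = 14; ||v||^2 = 14; deficit = 0

Write each e_j = u_j / sqrt(<u_j, u_j>) where u_j is the displayed integer vector. Then <v, e_j> = <v, u_j> / sqrt(<u_j, u_j>), so |<v, e_j>|^2 = <v, u_j>^2 / <u_j, u_j>.
Coefficients: <v, e_1> = 6/sqrt(6), <v, e_2> = 12/sqrt(18).
Square and sum: Σ |<v, e_j>|^2 = 14.
Compute ||v||^2 = v·v = 14.
Deficit = 14 − 14 = 0 ≥ 0, confirming Bessel's inequality. (The deficit equals ||v − Σ <v,e_j> e_j||^2, the squared distance from v to span{e_j}.)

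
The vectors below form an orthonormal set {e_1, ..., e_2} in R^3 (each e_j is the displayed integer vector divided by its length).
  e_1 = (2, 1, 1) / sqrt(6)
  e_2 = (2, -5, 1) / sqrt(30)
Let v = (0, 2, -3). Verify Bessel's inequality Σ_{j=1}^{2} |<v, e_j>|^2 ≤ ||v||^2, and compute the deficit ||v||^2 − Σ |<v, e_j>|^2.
Σ |<v, e_j>|^2 = 29/5; ||v||^2 = 13; deficit = 36/5

Write each e_j = u_j / sqrt(<u_j, u_j>) where u_j is the displayed integer vector. Then <v, e_j> = <v, u_j> / sqrt(<u_j, u_j>), so |<v, e_j>|^2 = <v, u_j>^2 / <u_j, u_j>.
Coefficients: <v, e_1> = -1/sqrt(6), <v, e_2> = -13/sqrt(30).
Square and sum: Σ |<v, e_j>|^2 = 29/5.
Compute ||v||^2 = v·v = 13.
Deficit = 13 − 29/5 = 36/5 ≥ 0, confirming Bessel's inequality. (The deficit equals ||v − Σ <v,e_j> e_j||^2, the squared distance from v to span{e_j}.)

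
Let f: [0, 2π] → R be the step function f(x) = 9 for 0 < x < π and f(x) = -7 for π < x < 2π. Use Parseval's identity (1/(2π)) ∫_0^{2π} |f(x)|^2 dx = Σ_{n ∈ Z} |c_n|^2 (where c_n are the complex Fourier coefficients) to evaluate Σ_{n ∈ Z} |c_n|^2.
Σ |c_n|^2 = 65

Parseval equates the L^2 energy of f (normalised by 1/(2π)) with the ℓ^2 sum of its Fourier coefficients: (1/(2π)) ∫_0^{2π} |f|^2 = Σ |c_n|^2.
Compute the left side: (1/(2π)) [∫_0^π 9^2 dx + ∫_π^{2π} (-7)^2 dx] = (1/(2π)) · (81π + 49π) = (81 + 49)/2 = 65.
So Σ_{n ∈ Z} |c_n|^2 = 65.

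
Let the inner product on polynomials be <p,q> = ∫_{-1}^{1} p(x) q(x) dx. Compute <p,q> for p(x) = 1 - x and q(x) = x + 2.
<p,q> = 10/3

Expand the product: p(x)·q(x) = -x^2 - x + 2.
∫_{-1}^{1} of each monomial x^k gives [2/(k+1) if k even, 0 if k odd]. Integrating term-by-term (or equivalently evaluating the antiderivative F(x) = -x^3/3 - x^2/2 + 2*x at the endpoints):
  F(1) − F(−1) = 7/6 − (-13/6) = 10/3.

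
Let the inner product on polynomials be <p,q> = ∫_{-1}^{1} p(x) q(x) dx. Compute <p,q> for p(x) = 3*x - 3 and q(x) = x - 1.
<p,q> = 8

Expand the product: p(x)·q(x) = 3*x^2 - 6*x + 3.
∫_{-1}^{1} of each monomial x^k gives [2/(k+1) if k even, 0 if k odd]. Integrating term-by-term (or equivalently evaluating the antiderivative F(x) = x^3 - 3*x^2 + 3*x at the endpoints):
  F(1) − F(−1) = 1 − (-7) = 8.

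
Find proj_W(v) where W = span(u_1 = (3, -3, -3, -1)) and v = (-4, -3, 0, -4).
proj_W(v) = (3/28, -3/28, -3/28, -1/28)

Set up U = [u_1 | ... | u_1] ∈ R^(4×1). The projector onto W = col(U) is P = U (U^T U)^(-1) U^T.
Compute U^T U =
  [28],
and U^T v = (1).
Solve U^T U · c = U^T v for the coefficients: c = (1/28). The projection is proj_W(v) = U c.
Check: (v - proj_W(v)) · u_1 = 0  (should be 0).
Result: proj_W(v) = (3/28, -3/28, -3/28, -1/28).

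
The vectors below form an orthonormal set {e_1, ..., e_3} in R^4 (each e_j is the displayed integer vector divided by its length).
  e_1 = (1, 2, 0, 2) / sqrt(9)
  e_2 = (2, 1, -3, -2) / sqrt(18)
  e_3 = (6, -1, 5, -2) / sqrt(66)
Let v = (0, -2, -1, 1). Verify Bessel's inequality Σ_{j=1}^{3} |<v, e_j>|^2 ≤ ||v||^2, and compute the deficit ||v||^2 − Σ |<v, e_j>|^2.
Σ |<v, e_j>|^2 = 29/33; ||v||^2 = 6; deficit = 169/33

Write each e_j = u_j / sqrt(<u_j, u_j>) where u_j is the displayed integer vector. Then <v, e_j> = <v, u_j> / sqrt(<u_j, u_j>), so |<v, e_j>|^2 = <v, u_j>^2 / <u_j, u_j>.
Coefficients: <v, e_1> = -2/sqrt(9), <v, e_2> = -1/sqrt(18), <v, e_3> = -5/sqrt(66).
Square and sum: Σ |<v, e_j>|^2 = 29/33.
Compute ||v||^2 = v·v = 6.
Deficit = 6 − 29/33 = 169/33 ≥ 0, confirming Bessel's inequality. (The deficit equals ||v − Σ <v,e_j> e_j||^2, the squared distance from v to span{e_j}.)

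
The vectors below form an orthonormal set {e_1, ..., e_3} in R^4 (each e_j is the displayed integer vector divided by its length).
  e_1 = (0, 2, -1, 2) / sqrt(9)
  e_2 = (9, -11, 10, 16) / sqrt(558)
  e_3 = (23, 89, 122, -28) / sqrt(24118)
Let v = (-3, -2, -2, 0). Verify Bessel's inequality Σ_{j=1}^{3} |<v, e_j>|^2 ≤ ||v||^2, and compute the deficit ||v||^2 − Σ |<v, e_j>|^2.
Σ |<v, e_j>|^2 = 4497/389; ||v||^2 = 17; deficit = 2116/389

Write each e_j = u_j / sqrt(<u_j, u_j>) where u_j is the displayed integer vector. Then <v, e_j> = <v, u_j> / sqrt(<u_j, u_j>), so |<v, e_j>|^2 = <v, u_j>^2 / <u_j, u_j>.
Coefficients: <v, e_1> = -2/sqrt(9), <v, e_2> = -25/sqrt(558), <v, e_3> = -491/sqrt(24118).
Square and sum: Σ |<v, e_j>|^2 = 4497/389.
Compute ||v||^2 = v·v = 17.
Deficit = 17 − 4497/389 = 2116/389 ≥ 0, confirming Bessel's inequality. (The deficit equals ||v − Σ <v,e_j> e_j||^2, the squared distance from v to span{e_j}.)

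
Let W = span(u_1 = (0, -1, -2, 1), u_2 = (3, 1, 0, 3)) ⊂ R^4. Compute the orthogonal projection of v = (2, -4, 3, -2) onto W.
proj_W(v) = (-24/55, 26/55, 68/55, -58/55)

Set up U = [u_1 | ... | u_2] ∈ R^(4×2). The projector onto W = col(U) is P = U (U^T U)^(-1) U^T.
Compute U^T U =
  [6, 2]
  [2, 19],
and U^T v = (-4, -4).
Solve U^T U · c = U^T v for the coefficients: c = (-34/55, -8/55). The projection is proj_W(v) = U c.
Check: (v - proj_W(v)) · u_1 = 0  (should be 0).
Check: (v - proj_W(v)) · u_2 = 0  (should be 0).
Result: proj_W(v) = (-24/55, 26/55, 68/55, -58/55).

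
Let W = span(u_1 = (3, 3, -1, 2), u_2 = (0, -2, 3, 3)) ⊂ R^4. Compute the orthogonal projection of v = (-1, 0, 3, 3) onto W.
proj_W(v) = (162/497, -666/497, 1188/497, 1350/497)

Set up U = [u_1 | ... | u_2] ∈ R^(4×2). The projector onto W = col(U) is P = U (U^T U)^(-1) U^T.
Compute U^T U =
  [23, -3]
  [-3, 22],
and U^T v = (0, 18).
Solve U^T U · c = U^T v for the coefficients: c = (54/497, 414/497). The projection is proj_W(v) = U c.
Check: (v - proj_W(v)) · u_1 = 0  (should be 0).
Check: (v - proj_W(v)) · u_2 = 0  (should be 0).
Result: proj_W(v) = (162/497, -666/497, 1188/497, 1350/497).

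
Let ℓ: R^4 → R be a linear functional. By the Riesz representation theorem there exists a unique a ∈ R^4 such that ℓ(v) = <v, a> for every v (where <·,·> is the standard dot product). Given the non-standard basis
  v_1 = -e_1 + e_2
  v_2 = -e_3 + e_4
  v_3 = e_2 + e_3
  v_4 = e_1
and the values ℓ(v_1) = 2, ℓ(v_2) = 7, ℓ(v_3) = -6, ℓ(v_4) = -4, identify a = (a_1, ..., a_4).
a = (-4, -2, -4, 3)

Write a = (a_1, ..., a_4) in the standard basis. For each basis vector v_i, ℓ(v_i) = <v_i, a> is a linear equation in the a_j's. Collect the n equations into a matrix system V a = ℓ, where row i of V is v_i (expressed in the standard basis). Since V is invertible (lower-triangular with 1s on the diagonal, up to permutation), solve by back-substitution:
  V =
[[-1, 1, 0, 0],
 [0, 0, -1, 1],
 [0, 1, 1, 0],
 [1, 0, 0, 0]]
  V a = (2, 7, -6, -4)
Solving gives a = (-4, -2, -4, 3).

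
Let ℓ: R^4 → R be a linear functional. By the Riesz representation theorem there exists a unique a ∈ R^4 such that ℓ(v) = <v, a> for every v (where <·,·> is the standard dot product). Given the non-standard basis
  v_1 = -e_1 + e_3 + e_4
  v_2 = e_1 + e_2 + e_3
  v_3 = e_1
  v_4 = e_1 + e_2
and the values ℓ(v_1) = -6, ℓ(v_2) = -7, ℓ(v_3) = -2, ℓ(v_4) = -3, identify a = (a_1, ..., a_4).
a = (-2, -1, -4, -4)

Write a = (a_1, ..., a_4) in the standard basis. For each basis vector v_i, ℓ(v_i) = <v_i, a> is a linear equation in the a_j's. Collect the n equations into a matrix system V a = ℓ, where row i of V is v_i (expressed in the standard basis). Since V is invertible (lower-triangular with 1s on the diagonal, up to permutation), solve by back-substitution:
  V =
[[-1, 0, 1, 1],
 [1, 1, 1, 0],
 [1, 0, 0, 0],
 [1, 1, 0, 0]]
  V a = (-6, -7, -2, -3)
Solving gives a = (-2, -1, -4, -4).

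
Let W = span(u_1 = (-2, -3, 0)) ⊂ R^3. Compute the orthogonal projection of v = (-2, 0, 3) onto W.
proj_W(v) = (-8/13, -12/13, 0)

Set up U = [u_1 | ... | u_1] ∈ R^(3×1). The projector onto W = col(U) is P = U (U^T U)^(-1) U^T.
Compute U^T U =
  [13],
and U^T v = (4).
Solve U^T U · c = U^T v for the coefficients: c = (4/13). The projection is proj_W(v) = U c.
Check: (v - proj_W(v)) · u_1 = 0  (should be 0).
Result: proj_W(v) = (-8/13, -12/13, 0).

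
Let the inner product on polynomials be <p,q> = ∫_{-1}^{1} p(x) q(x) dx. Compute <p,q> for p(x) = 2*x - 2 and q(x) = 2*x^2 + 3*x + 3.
<p,q> = -32/3

Expand the product: p(x)·q(x) = 4*x^3 + 2*x^2 - 6.
∫_{-1}^{1} of each monomial x^k gives [2/(k+1) if k even, 0 if k odd]. Integrating term-by-term (or equivalently evaluating the antiderivative F(x) = x^4 + 2*x^3/3 - 6*x at the endpoints):
  F(1) − F(−1) = -13/3 − (19/3) = -32/3.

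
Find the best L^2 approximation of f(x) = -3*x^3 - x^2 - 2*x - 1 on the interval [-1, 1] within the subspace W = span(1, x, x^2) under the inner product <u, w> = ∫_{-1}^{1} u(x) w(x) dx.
g(x) = -x^2 - 19*x/5 - 1

The best approximation g ∈ W is the orthogonal projection of f onto W. Writing g = a_0 + a_1 x + a_2 x^2, the coefficients solve the normal equations G · a = b where
  G_{ij} = <φ_i, φ_j> and b_i = <f, φ_i>, with φ_0 = 1, φ_1 = x, φ_2 = x^2.
G =
  [2, 0, 2/3]
  [0, 2/3, 0]
  [2/3, 0, 2/5],
b = (-8/3, -38/15, -16/15).
Solving gives a_0 = -1, a_1 = -19/5, a_2 = -1, so
  g(x) = -x^2 - 19*x/5 - 1.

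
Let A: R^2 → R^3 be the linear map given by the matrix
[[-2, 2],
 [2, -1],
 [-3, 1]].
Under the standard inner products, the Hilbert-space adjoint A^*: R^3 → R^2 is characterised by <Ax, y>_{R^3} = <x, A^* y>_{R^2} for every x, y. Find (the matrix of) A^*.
A^* = A^T =
[[-2, 2, -3],
 [2, -1, 1]]

For real matrices with standard dot products, the defining identity <Ax, y> = <x, A^* y> gives (Ax)^T y = x^T (A^*) y, i.e. x^T A^T y = x^T (A^*) y. Since this holds for all x, y, we must have A^* = A^T. Therefore
A^* =
[[-2, 2, -3],
 [2, -1, 1]].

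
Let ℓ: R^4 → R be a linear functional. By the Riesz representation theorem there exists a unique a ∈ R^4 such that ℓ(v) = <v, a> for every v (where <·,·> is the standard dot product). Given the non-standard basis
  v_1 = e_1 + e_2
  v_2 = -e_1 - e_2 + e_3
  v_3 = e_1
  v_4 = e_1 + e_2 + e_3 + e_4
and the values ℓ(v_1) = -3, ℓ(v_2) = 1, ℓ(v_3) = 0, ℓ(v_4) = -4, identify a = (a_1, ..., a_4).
a = (0, -3, -2, 1)

Write a = (a_1, ..., a_4) in the standard basis. For each basis vector v_i, ℓ(v_i) = <v_i, a> is a linear equation in the a_j's. Collect the n equations into a matrix system V a = ℓ, where row i of V is v_i (expressed in the standard basis). Since V is invertible (lower-triangular with 1s on the diagonal, up to permutation), solve by back-substitution:
  V =
[[1, 1, 0, 0],
 [-1, -1, 1, 0],
 [1, 0, 0, 0],
 [1, 1, 1, 1]]
  V a = (-3, 1, 0, -4)
Solving gives a = (0, -3, -2, 1).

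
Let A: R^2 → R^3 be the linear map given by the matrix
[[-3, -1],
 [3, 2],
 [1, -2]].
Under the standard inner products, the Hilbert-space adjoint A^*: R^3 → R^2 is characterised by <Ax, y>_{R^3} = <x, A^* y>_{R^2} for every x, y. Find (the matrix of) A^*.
A^* = A^T =
[[-3, 3, 1],
 [-1, 2, -2]]

For real matrices with standard dot products, the defining identity <Ax, y> = <x, A^* y> gives (Ax)^T y = x^T (A^*) y, i.e. x^T A^T y = x^T (A^*) y. Since this holds for all x, y, we must have A^* = A^T. Therefore
A^* =
[[-3, 3, 1],
 [-1, 2, -2]].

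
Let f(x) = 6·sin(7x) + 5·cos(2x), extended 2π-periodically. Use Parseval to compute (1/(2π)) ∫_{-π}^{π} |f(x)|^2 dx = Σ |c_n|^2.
Σ |c_n|^2 = 61/2

Expand |f|^2 and use orthogonality of {sin(nx), cos(mx)} on [-π, π]:
  ∫_{-π}^{π} sin(nx)^2 dx = π, ∫ cos(mx)^2 dx = π, and cross terms integrate to 0.
So ∫_{-π}^{π} f(x)^2 dx = 6^2 · π + 5^2 · π = (36 + 25)π.
Divide by 2π: (36 + 25)/2 = 61/2.
By Parseval, this equals Σ |c_n|^2.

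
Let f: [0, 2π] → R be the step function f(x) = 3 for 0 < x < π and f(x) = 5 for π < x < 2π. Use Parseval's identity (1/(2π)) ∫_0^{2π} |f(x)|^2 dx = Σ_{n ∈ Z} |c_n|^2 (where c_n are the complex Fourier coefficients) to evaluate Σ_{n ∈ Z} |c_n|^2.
Σ |c_n|^2 = 17

Parseval equates the L^2 energy of f (normalised by 1/(2π)) with the ℓ^2 sum of its Fourier coefficients: (1/(2π)) ∫_0^{2π} |f|^2 = Σ |c_n|^2.
Compute the left side: (1/(2π)) [∫_0^π 3^2 dx + ∫_π^{2π} 5^2 dx] = (1/(2π)) · (9π + 25π) = (9 + 25)/2 = 17.
So Σ_{n ∈ Z} |c_n|^2 = 17.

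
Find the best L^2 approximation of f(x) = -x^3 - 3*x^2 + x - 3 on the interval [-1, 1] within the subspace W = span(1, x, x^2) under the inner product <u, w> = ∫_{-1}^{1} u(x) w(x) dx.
g(x) = -3*x^2 + 2*x/5 - 3

The best approximation g ∈ W is the orthogonal projection of f onto W. Writing g = a_0 + a_1 x + a_2 x^2, the coefficients solve the normal equations G · a = b where
  G_{ij} = <φ_i, φ_j> and b_i = <f, φ_i>, with φ_0 = 1, φ_1 = x, φ_2 = x^2.
G =
  [2, 0, 2/3]
  [0, 2/3, 0]
  [2/3, 0, 2/5],
b = (-8, 4/15, -16/5).
Solving gives a_0 = -3, a_1 = 2/5, a_2 = -3, so
  g(x) = -3*x^2 + 2*x/5 - 3.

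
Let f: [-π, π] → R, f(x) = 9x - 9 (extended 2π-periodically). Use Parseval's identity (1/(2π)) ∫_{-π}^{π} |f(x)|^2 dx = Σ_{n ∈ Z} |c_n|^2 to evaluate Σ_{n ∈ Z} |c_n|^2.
Σ |c_n|^2 = 27π^2 + 81

Expand and integrate term by term over [-π, π]:
  ∫ (9x)^2 dx = 81·(2π^3/3); ∫ 2·9·(-9)·x dx = 0 (odd integrand); ∫ (-9)^2 dx = 81·2π.
So (1/(2π)) ∫_{-π}^{π} (9x - 9)^2 dx = 81π^2/3 + 81 = 27π^2 + 81.
Parseval ⇒ Σ |c_n|^2 = 27π^2 + 81.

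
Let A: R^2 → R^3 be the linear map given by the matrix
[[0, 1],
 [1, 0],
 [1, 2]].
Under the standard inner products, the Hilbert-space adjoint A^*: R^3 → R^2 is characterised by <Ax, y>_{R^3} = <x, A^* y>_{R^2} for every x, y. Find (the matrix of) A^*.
A^* = A^T =
[[0, 1, 1],
 [1, 0, 2]]

For real matrices with standard dot products, the defining identity <Ax, y> = <x, A^* y> gives (Ax)^T y = x^T (A^*) y, i.e. x^T A^T y = x^T (A^*) y. Since this holds for all x, y, we must have A^* = A^T. Therefore
A^* =
[[0, 1, 1],
 [1, 0, 2]].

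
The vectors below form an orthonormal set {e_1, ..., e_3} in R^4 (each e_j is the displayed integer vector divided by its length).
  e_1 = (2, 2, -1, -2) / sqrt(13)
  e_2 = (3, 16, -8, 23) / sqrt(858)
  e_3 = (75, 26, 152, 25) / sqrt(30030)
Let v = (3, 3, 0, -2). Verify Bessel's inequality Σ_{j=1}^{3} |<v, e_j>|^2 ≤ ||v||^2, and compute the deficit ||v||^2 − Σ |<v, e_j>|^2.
Σ |<v, e_j>|^2 = 9994/455; ||v||^2 = 22; deficit = 16/455

Write each e_j = u_j / sqrt(<u_j, u_j>) where u_j is the displayed integer vector. Then <v, e_j> = <v, u_j> / sqrt(<u_j, u_j>), so |<v, e_j>|^2 = <v, u_j>^2 / <u_j, u_j>.
Coefficients: <v, e_1> = 16/sqrt(13), <v, e_2> = 11/sqrt(858), <v, e_3> = 253/sqrt(30030).
Square and sum: Σ |<v, e_j>|^2 = 9994/455.
Compute ||v||^2 = v·v = 22.
Deficit = 22 − 9994/455 = 16/455 ≥ 0, confirming Bessel's inequality. (The deficit equals ||v − Σ <v,e_j> e_j||^2, the squared distance from v to span{e_j}.)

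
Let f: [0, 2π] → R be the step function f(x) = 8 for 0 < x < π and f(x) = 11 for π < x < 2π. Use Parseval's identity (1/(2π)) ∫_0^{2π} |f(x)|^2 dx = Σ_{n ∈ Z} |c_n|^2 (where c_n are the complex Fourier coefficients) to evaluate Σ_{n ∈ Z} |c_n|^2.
Σ |c_n|^2 = 185/2

Parseval equates the L^2 energy of f (normalised by 1/(2π)) with the ℓ^2 sum of its Fourier coefficients: (1/(2π)) ∫_0^{2π} |f|^2 = Σ |c_n|^2.
Compute the left side: (1/(2π)) [∫_0^π 8^2 dx + ∫_π^{2π} 11^2 dx] = (1/(2π)) · (64π + 121π) = (64 + 121)/2 = 185/2.
So Σ_{n ∈ Z} |c_n|^2 = 185/2.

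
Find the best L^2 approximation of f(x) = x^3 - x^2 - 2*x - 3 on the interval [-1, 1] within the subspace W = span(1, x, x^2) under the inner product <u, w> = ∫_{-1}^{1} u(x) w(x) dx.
g(x) = -x^2 - 7*x/5 - 3

The best approximation g ∈ W is the orthogonal projection of f onto W. Writing g = a_0 + a_1 x + a_2 x^2, the coefficients solve the normal equations G · a = b where
  G_{ij} = <φ_i, φ_j> and b_i = <f, φ_i>, with φ_0 = 1, φ_1 = x, φ_2 = x^2.
G =
  [2, 0, 2/3]
  [0, 2/3, 0]
  [2/3, 0, 2/5],
b = (-20/3, -14/15, -12/5).
Solving gives a_0 = -3, a_1 = -7/5, a_2 = -1, so
  g(x) = -x^2 - 7*x/5 - 3.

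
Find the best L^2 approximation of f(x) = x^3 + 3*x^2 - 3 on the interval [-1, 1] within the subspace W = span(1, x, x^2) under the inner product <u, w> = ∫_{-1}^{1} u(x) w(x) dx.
g(x) = 3*x^2 + 3*x/5 - 3

The best approximation g ∈ W is the orthogonal projection of f onto W. Writing g = a_0 + a_1 x + a_2 x^2, the coefficients solve the normal equations G · a = b where
  G_{ij} = <φ_i, φ_j> and b_i = <f, φ_i>, with φ_0 = 1, φ_1 = x, φ_2 = x^2.
G =
  [2, 0, 2/3]
  [0, 2/3, 0]
  [2/3, 0, 2/5],
b = (-4, 2/5, -4/5).
Solving gives a_0 = -3, a_1 = 3/5, a_2 = 3, so
  g(x) = 3*x^2 + 3*x/5 - 3.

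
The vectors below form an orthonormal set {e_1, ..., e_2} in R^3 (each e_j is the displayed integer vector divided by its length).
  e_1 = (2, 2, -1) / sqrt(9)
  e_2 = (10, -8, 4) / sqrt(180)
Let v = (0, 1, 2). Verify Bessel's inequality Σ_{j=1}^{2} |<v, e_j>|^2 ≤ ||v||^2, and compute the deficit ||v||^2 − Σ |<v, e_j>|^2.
Σ |<v, e_j>|^2 = 0; ||v||^2 = 5; deficit = 5

Write each e_j = u_j / sqrt(<u_j, u_j>) where u_j is the displayed integer vector. Then <v, e_j> = <v, u_j> / sqrt(<u_j, u_j>), so |<v, e_j>|^2 = <v, u_j>^2 / <u_j, u_j>.
Coefficients: <v, e_1> = 0/sqrt(9), <v, e_2> = 0/sqrt(180).
Square and sum: Σ |<v, e_j>|^2 = 0.
Compute ||v||^2 = v·v = 5.
Deficit = 5 − 0 = 5 ≥ 0, confirming Bessel's inequality. (The deficit equals ||v − Σ <v,e_j> e_j||^2, the squared distance from v to span{e_j}.)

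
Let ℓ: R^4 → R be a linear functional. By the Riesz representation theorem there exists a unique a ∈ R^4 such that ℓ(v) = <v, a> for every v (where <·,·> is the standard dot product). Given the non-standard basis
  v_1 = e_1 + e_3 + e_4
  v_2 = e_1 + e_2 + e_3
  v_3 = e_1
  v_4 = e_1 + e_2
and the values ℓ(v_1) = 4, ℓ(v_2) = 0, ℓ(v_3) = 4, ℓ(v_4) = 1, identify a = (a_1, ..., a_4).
a = (4, -3, -1, 1)

Write a = (a_1, ..., a_4) in the standard basis. For each basis vector v_i, ℓ(v_i) = <v_i, a> is a linear equation in the a_j's. Collect the n equations into a matrix system V a = ℓ, where row i of V is v_i (expressed in the standard basis). Since V is invertible (lower-triangular with 1s on the diagonal, up to permutation), solve by back-substitution:
  V =
[[1, 0, 1, 1],
 [1, 1, 1, 0],
 [1, 0, 0, 0],
 [1, 1, 0, 0]]
  V a = (4, 0, 4, 1)
Solving gives a = (4, -3, -1, 1).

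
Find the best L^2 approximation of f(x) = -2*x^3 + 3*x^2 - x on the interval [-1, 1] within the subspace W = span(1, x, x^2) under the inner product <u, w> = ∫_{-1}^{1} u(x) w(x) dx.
g(x) = 3*x^2 - 11*x/5

The best approximation g ∈ W is the orthogonal projection of f onto W. Writing g = a_0 + a_1 x + a_2 x^2, the coefficients solve the normal equations G · a = b where
  G_{ij} = <φ_i, φ_j> and b_i = <f, φ_i>, with φ_0 = 1, φ_1 = x, φ_2 = x^2.
G =
  [2, 0, 2/3]
  [0, 2/3, 0]
  [2/3, 0, 2/5],
b = (2, -22/15, 6/5).
Solving gives a_0 = 0, a_1 = -11/5, a_2 = 3, so
  g(x) = 3*x^2 - 11*x/5.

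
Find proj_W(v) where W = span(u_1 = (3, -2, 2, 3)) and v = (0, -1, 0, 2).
proj_W(v) = (12/13, -8/13, 8/13, 12/13)

Set up U = [u_1 | ... | u_1] ∈ R^(4×1). The projector onto W = col(U) is P = U (U^T U)^(-1) U^T.
Compute U^T U =
  [26],
and U^T v = (8).
Solve U^T U · c = U^T v for the coefficients: c = (4/13). The projection is proj_W(v) = U c.
Check: (v - proj_W(v)) · u_1 = 0  (should be 0).
Result: proj_W(v) = (12/13, -8/13, 8/13, 12/13).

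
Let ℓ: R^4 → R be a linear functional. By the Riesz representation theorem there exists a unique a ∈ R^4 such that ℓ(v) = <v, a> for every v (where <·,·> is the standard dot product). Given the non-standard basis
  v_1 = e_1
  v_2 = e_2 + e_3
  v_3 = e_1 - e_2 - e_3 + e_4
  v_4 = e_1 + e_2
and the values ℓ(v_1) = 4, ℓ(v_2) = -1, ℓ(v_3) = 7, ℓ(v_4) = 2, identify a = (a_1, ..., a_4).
a = (4, -2, 1, 2)

Write a = (a_1, ..., a_4) in the standard basis. For each basis vector v_i, ℓ(v_i) = <v_i, a> is a linear equation in the a_j's. Collect the n equations into a matrix system V a = ℓ, where row i of V is v_i (expressed in the standard basis). Since V is invertible (lower-triangular with 1s on the diagonal, up to permutation), solve by back-substitution:
  V =
[[1, 0, 0, 0],
 [0, 1, 1, 0],
 [1, -1, -1, 1],
 [1, 1, 0, 0]]
  V a = (4, -1, 7, 2)
Solving gives a = (4, -2, 1, 2).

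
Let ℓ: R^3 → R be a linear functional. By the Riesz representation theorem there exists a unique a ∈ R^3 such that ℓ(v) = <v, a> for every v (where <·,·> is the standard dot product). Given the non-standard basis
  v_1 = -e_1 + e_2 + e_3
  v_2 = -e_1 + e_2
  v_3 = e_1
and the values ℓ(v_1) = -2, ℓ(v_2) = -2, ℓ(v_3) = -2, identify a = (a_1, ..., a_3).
a = (-2, -4, 0)

Write a = (a_1, ..., a_3) in the standard basis. For each basis vector v_i, ℓ(v_i) = <v_i, a> is a linear equation in the a_j's. Collect the n equations into a matrix system V a = ℓ, where row i of V is v_i (expressed in the standard basis). Since V is invertible (lower-triangular with 1s on the diagonal, up to permutation), solve by back-substitution:
  V =
[[-1, 1, 1],
 [-1, 1, 0],
 [1, 0, 0]]
  V a = (-2, -2, -2)
Solving gives a = (-2, -4, 0).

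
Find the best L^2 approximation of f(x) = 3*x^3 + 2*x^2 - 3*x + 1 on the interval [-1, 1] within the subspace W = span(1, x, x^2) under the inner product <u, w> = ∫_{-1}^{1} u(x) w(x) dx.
g(x) = 2*x^2 - 6*x/5 + 1

The best approximation g ∈ W is the orthogonal projection of f onto W. Writing g = a_0 + a_1 x + a_2 x^2, the coefficients solve the normal equations G · a = b where
  G_{ij} = <φ_i, φ_j> and b_i = <f, φ_i>, with φ_0 = 1, φ_1 = x, φ_2 = x^2.
G =
  [2, 0, 2/3]
  [0, 2/3, 0]
  [2/3, 0, 2/5],
b = (10/3, -4/5, 22/15).
Solving gives a_0 = 1, a_1 = -6/5, a_2 = 2, so
  g(x) = 2*x^2 - 6*x/5 + 1.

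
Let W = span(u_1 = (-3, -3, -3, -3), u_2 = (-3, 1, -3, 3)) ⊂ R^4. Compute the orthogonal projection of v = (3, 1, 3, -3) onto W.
proj_W(v) = (29/9, -1/3, 29/9, -19/9)

Set up U = [u_1 | ... | u_2] ∈ R^(4×2). The projector onto W = col(U) is P = U (U^T U)^(-1) U^T.
Compute U^T U =
  [36, 6]
  [6, 28],
and U^T v = (-12, -26).
Solve U^T U · c = U^T v for the coefficients: c = (-5/27, -8/9). The projection is proj_W(v) = U c.
Check: (v - proj_W(v)) · u_1 = 0  (should be 0).
Check: (v - proj_W(v)) · u_2 = 0  (should be 0).
Result: proj_W(v) = (29/9, -1/3, 29/9, -19/9).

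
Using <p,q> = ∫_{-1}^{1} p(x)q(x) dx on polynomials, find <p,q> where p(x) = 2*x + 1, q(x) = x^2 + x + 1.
<p,q> = 4

Expand the product: p(x)·q(x) = 2*x^3 + 3*x^2 + 3*x + 1.
∫_{-1}^{1} of each monomial x^k gives [2/(k+1) if k even, 0 if k odd]. Integrating term-by-term (or equivalently evaluating the antiderivative F(x) = x^4/2 + x^3 + 3*x^2/2 + x at the endpoints):
  F(1) − F(−1) = 4 − (0) = 4.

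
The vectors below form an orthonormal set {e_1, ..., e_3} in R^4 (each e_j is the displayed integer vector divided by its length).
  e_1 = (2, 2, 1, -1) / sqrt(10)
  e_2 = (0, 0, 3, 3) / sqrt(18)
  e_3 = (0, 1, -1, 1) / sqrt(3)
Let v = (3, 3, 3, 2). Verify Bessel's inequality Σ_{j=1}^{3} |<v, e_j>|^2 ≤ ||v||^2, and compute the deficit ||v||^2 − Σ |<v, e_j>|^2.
Σ |<v, e_j>|^2 = 461/15; ||v||^2 = 31; deficit = 4/15

Write each e_j = u_j / sqrt(<u_j, u_j>) where u_j is the displayed integer vector. Then <v, e_j> = <v, u_j> / sqrt(<u_j, u_j>), so |<v, e_j>|^2 = <v, u_j>^2 / <u_j, u_j>.
Coefficients: <v, e_1> = 13/sqrt(10), <v, e_2> = 15/sqrt(18), <v, e_3> = 2/sqrt(3).
Square and sum: Σ |<v, e_j>|^2 = 461/15.
Compute ||v||^2 = v·v = 31.
Deficit = 31 − 461/15 = 4/15 ≥ 0, confirming Bessel's inequality. (The deficit equals ||v − Σ <v,e_j> e_j||^2, the squared distance from v to span{e_j}.)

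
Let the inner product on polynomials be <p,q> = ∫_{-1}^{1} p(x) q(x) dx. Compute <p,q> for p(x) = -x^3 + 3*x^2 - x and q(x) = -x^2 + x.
<p,q> = -34/15

Expand the product: p(x)·q(x) = x^5 - 4*x^4 + 4*x^3 - x^2.
∫_{-1}^{1} of each monomial x^k gives [2/(k+1) if k even, 0 if k odd]. Integrating term-by-term (or equivalently evaluating the antiderivative F(x) = x^6/6 - 4*x^5/5 + x^4 - x^3/3 at the endpoints):
  F(1) − F(−1) = 1/30 − (23/10) = -34/15.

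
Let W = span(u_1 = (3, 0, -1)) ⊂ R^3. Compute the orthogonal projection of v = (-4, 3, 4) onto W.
proj_W(v) = (-24/5, 0, 8/5)

Set up U = [u_1 | ... | u_1] ∈ R^(3×1). The projector onto W = col(U) is P = U (U^T U)^(-1) U^T.
Compute U^T U =
  [10],
and U^T v = (-16).
Solve U^T U · c = U^T v for the coefficients: c = (-8/5). The projection is proj_W(v) = U c.
Check: (v - proj_W(v)) · u_1 = 0  (should be 0).
Result: proj_W(v) = (-24/5, 0, 8/5).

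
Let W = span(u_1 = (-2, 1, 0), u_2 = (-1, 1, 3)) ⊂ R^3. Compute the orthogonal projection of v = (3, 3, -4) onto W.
proj_W(v) = (45/46, -24/23, -153/46)

Set up U = [u_1 | ... | u_2] ∈ R^(3×2). The projector onto W = col(U) is P = U (U^T U)^(-1) U^T.
Compute U^T U =
  [5, 3]
  [3, 11],
and U^T v = (-3, -12).
Solve U^T U · c = U^T v for the coefficients: c = (3/46, -51/46). The projection is proj_W(v) = U c.
Check: (v - proj_W(v)) · u_1 = 0  (should be 0).
Check: (v - proj_W(v)) · u_2 = 0  (should be 0).
Result: proj_W(v) = (45/46, -24/23, -153/46).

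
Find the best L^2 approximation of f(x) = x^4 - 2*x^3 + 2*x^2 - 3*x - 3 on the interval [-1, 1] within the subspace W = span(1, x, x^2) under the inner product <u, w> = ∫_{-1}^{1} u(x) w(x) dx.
g(x) = 20*x^2/7 - 21*x/5 - 108/35

The best approximation g ∈ W is the orthogonal projection of f onto W. Writing g = a_0 + a_1 x + a_2 x^2, the coefficients solve the normal equations G · a = b where
  G_{ij} = <φ_i, φ_j> and b_i = <f, φ_i>, with φ_0 = 1, φ_1 = x, φ_2 = x^2.
G =
  [2, 0, 2/3]
  [0, 2/3, 0]
  [2/3, 0, 2/5],
b = (-64/15, -14/5, -32/35).
Solving gives a_0 = -108/35, a_1 = -21/5, a_2 = 20/7, so
  g(x) = 20*x^2/7 - 21*x/5 - 108/35.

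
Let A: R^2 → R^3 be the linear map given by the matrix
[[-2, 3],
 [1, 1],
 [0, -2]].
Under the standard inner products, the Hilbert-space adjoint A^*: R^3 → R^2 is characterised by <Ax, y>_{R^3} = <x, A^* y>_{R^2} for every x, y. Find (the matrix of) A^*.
A^* = A^T =
[[-2, 1, 0],
 [3, 1, -2]]

For real matrices with standard dot products, the defining identity <Ax, y> = <x, A^* y> gives (Ax)^T y = x^T (A^*) y, i.e. x^T A^T y = x^T (A^*) y. Since this holds for all x, y, we must have A^* = A^T. Therefore
A^* =
[[-2, 1, 0],
 [3, 1, -2]].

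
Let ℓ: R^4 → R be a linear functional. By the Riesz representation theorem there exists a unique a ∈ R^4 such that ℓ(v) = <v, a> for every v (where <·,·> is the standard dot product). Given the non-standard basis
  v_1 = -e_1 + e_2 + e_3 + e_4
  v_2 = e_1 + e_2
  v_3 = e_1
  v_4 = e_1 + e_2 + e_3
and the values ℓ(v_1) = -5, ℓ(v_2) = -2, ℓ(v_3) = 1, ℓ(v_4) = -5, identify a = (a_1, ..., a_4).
a = (1, -3, -3, 2)

Write a = (a_1, ..., a_4) in the standard basis. For each basis vector v_i, ℓ(v_i) = <v_i, a> is a linear equation in the a_j's. Collect the n equations into a matrix system V a = ℓ, where row i of V is v_i (expressed in the standard basis). Since V is invertible (lower-triangular with 1s on the diagonal, up to permutation), solve by back-substitution:
  V =
[[-1, 1, 1, 1],
 [1, 1, 0, 0],
 [1, 0, 0, 0],
 [1, 1, 1, 0]]
  V a = (-5, -2, 1, -5)
Solving gives a = (1, -3, -3, 2).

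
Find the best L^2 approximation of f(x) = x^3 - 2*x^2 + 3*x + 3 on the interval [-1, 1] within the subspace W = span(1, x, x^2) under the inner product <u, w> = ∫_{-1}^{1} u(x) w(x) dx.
g(x) = -2*x^2 + 18*x/5 + 3

The best approximation g ∈ W is the orthogonal projection of f onto W. Writing g = a_0 + a_1 x + a_2 x^2, the coefficients solve the normal equations G · a = b where
  G_{ij} = <φ_i, φ_j> and b_i = <f, φ_i>, with φ_0 = 1, φ_1 = x, φ_2 = x^2.
G =
  [2, 0, 2/3]
  [0, 2/3, 0]
  [2/3, 0, 2/5],
b = (14/3, 12/5, 6/5).
Solving gives a_0 = 3, a_1 = 18/5, a_2 = -2, so
  g(x) = -2*x^2 + 18*x/5 + 3.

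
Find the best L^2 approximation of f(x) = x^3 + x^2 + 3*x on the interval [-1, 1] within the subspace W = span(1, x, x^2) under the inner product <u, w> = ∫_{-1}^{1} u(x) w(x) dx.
g(x) = x^2 + 18*x/5

The best approximation g ∈ W is the orthogonal projection of f onto W. Writing g = a_0 + a_1 x + a_2 x^2, the coefficients solve the normal equations G · a = b where
  G_{ij} = <φ_i, φ_j> and b_i = <f, φ_i>, with φ_0 = 1, φ_1 = x, φ_2 = x^2.
G =
  [2, 0, 2/3]
  [0, 2/3, 0]
  [2/3, 0, 2/5],
b = (2/3, 12/5, 2/5).
Solving gives a_0 = 0, a_1 = 18/5, a_2 = 1, so
  g(x) = x^2 + 18*x/5.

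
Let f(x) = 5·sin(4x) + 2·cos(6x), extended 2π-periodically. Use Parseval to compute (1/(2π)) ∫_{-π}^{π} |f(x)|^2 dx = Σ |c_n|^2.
Σ |c_n|^2 = 29/2

Expand |f|^2 and use orthogonality of {sin(nx), cos(mx)} on [-π, π]:
  ∫_{-π}^{π} sin(nx)^2 dx = π, ∫ cos(mx)^2 dx = π, and cross terms integrate to 0.
So ∫_{-π}^{π} f(x)^2 dx = 5^2 · π + 2^2 · π = (25 + 4)π.
Divide by 2π: (25 + 4)/2 = 29/2.
By Parseval, this equals Σ |c_n|^2.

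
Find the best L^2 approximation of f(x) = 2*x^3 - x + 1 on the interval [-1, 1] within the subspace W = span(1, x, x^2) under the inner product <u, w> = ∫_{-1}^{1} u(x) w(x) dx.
g(x) = x/5 + 1

The best approximation g ∈ W is the orthogonal projection of f onto W. Writing g = a_0 + a_1 x + a_2 x^2, the coefficients solve the normal equations G · a = b where
  G_{ij} = <φ_i, φ_j> and b_i = <f, φ_i>, with φ_0 = 1, φ_1 = x, φ_2 = x^2.
G =
  [2, 0, 2/3]
  [0, 2/3, 0]
  [2/3, 0, 2/5],
b = (2, 2/15, 2/3).
Solving gives a_0 = 1, a_1 = 1/5, a_2 = 0, so
  g(x) = x/5 + 1.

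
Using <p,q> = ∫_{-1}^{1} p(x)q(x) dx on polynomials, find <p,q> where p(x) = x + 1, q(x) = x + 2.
<p,q> = 14/3

Expand the product: p(x)·q(x) = x^2 + 3*x + 2.
∫_{-1}^{1} of each monomial x^k gives [2/(k+1) if k even, 0 if k odd]. Integrating term-by-term (or equivalently evaluating the antiderivative F(x) = x^3/3 + 3*x^2/2 + 2*x at the endpoints):
  F(1) − F(−1) = 23/6 − (-5/6) = 14/3.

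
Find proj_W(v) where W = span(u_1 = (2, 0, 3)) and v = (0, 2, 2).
proj_W(v) = (12/13, 0, 18/13)

Set up U = [u_1 | ... | u_1] ∈ R^(3×1). The projector onto W = col(U) is P = U (U^T U)^(-1) U^T.
Compute U^T U =
  [13],
and U^T v = (6).
Solve U^T U · c = U^T v for the coefficients: c = (6/13). The projection is proj_W(v) = U c.
Check: (v - proj_W(v)) · u_1 = 0  (should be 0).
Result: proj_W(v) = (12/13, 0, 18/13).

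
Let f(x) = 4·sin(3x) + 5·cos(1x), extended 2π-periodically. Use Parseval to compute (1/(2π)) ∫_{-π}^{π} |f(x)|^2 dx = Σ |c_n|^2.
Σ |c_n|^2 = 41/2

Expand |f|^2 and use orthogonality of {sin(nx), cos(mx)} on [-π, π]:
  ∫_{-π}^{π} sin(nx)^2 dx = π, ∫ cos(mx)^2 dx = π, and cross terms integrate to 0.
So ∫_{-π}^{π} f(x)^2 dx = 4^2 · π + 5^2 · π = (16 + 25)π.
Divide by 2π: (16 + 25)/2 = 41/2.
By Parseval, this equals Σ |c_n|^2.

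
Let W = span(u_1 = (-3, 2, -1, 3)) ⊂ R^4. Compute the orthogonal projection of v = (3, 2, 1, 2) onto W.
proj_W(v) = (0, 0, 0, 0)

Set up U = [u_1 | ... | u_1] ∈ R^(4×1). The projector onto W = col(U) is P = U (U^T U)^(-1) U^T.
Compute U^T U =
  [23],
and U^T v = (0).
Solve U^T U · c = U^T v for the coefficients: c = (0). The projection is proj_W(v) = U c.
Check: (v - proj_W(v)) · u_1 = 0  (should be 0).
Result: proj_W(v) = (0, 0, 0, 0).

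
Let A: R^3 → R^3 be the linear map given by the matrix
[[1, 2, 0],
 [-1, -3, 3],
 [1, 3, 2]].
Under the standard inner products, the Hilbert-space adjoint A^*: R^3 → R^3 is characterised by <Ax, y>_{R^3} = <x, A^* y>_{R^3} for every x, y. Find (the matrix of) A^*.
A^* = A^T =
[[1, -1, 1],
 [2, -3, 3],
 [0, 3, 2]]

For real matrices with standard dot products, the defining identity <Ax, y> = <x, A^* y> gives (Ax)^T y = x^T (A^*) y, i.e. x^T A^T y = x^T (A^*) y. Since this holds for all x, y, we must have A^* = A^T. Therefore
A^* =
[[1, -1, 1],
 [2, -3, 3],
 [0, 3, 2]].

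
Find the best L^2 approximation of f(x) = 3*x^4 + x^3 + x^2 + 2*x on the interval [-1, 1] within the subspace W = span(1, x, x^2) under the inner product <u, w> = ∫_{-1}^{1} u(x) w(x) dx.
g(x) = 25*x^2/7 + 13*x/5 - 9/35

The best approximation g ∈ W is the orthogonal projection of f onto W. Writing g = a_0 + a_1 x + a_2 x^2, the coefficients solve the normal equations G · a = b where
  G_{ij} = <φ_i, φ_j> and b_i = <f, φ_i>, with φ_0 = 1, φ_1 = x, φ_2 = x^2.
G =
  [2, 0, 2/3]
  [0, 2/3, 0]
  [2/3, 0, 2/5],
b = (28/15, 26/15, 44/35).
Solving gives a_0 = -9/35, a_1 = 13/5, a_2 = 25/7, so
  g(x) = 25*x^2/7 + 13*x/5 - 9/35.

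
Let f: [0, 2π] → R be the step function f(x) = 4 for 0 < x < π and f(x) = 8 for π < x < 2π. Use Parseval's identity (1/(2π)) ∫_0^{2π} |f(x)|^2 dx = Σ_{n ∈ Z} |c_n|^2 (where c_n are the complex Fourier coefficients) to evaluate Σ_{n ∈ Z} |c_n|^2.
Σ |c_n|^2 = 40

Parseval equates the L^2 energy of f (normalised by 1/(2π)) with the ℓ^2 sum of its Fourier coefficients: (1/(2π)) ∫_0^{2π} |f|^2 = Σ |c_n|^2.
Compute the left side: (1/(2π)) [∫_0^π 4^2 dx + ∫_π^{2π} 8^2 dx] = (1/(2π)) · (16π + 64π) = (16 + 64)/2 = 40.
So Σ_{n ∈ Z} |c_n|^2 = 40.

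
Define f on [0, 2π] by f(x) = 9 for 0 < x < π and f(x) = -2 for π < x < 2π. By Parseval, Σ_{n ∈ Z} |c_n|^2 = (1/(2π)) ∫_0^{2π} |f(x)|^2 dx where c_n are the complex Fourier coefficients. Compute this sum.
Σ |c_n|^2 = 85/2

Parseval equates the L^2 energy of f (normalised by 1/(2π)) with the ℓ^2 sum of its Fourier coefficients: (1/(2π)) ∫_0^{2π} |f|^2 = Σ |c_n|^2.
Compute the left side: (1/(2π)) [∫_0^π 9^2 dx + ∫_π^{2π} (-2)^2 dx] = (1/(2π)) · (81π + 4π) = (81 + 4)/2 = 85/2.
So Σ_{n ∈ Z} |c_n|^2 = 85/2.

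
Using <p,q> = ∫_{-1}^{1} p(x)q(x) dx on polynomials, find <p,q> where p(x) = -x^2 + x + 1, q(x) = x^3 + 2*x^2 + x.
<p,q> = 8/5

Expand the product: p(x)·q(x) = -x^5 - x^4 + 2*x^3 + 3*x^2 + x.
∫_{-1}^{1} of each monomial x^k gives [2/(k+1) if k even, 0 if k odd]. Integrating term-by-term (or equivalently evaluating the antiderivative F(x) = -x^6/6 - x^5/5 + x^4/2 + x^3 + x^2/2 at the endpoints):
  F(1) − F(−1) = 49/30 − (1/30) = 8/5.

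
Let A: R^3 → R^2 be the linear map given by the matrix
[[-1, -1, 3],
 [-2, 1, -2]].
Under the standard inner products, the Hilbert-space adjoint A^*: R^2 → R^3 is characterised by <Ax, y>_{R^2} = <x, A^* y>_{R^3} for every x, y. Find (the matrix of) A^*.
A^* = A^T =
[[-1, -2],
 [-1, 1],
 [3, -2]]

For real matrices with standard dot products, the defining identity <Ax, y> = <x, A^* y> gives (Ax)^T y = x^T (A^*) y, i.e. x^T A^T y = x^T (A^*) y. Since this holds for all x, y, we must have A^* = A^T. Therefore
A^* =
[[-1, -2],
 [-1, 1],
 [3, -2]].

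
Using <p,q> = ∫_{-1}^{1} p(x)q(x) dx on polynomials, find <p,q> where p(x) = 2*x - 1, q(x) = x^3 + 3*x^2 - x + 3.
<p,q> = -128/15

Expand the product: p(x)·q(x) = 2*x^4 + 5*x^3 - 5*x^2 + 7*x - 3.
∫_{-1}^{1} of each monomial x^k gives [2/(k+1) if k even, 0 if k odd]. Integrating term-by-term (or equivalently evaluating the antiderivative F(x) = 2*x^5/5 + 5*x^4/4 - 5*x^3/3 + 7*x^2/2 - 3*x at the endpoints):
  F(1) − F(−1) = 29/60 − (541/60) = -128/15.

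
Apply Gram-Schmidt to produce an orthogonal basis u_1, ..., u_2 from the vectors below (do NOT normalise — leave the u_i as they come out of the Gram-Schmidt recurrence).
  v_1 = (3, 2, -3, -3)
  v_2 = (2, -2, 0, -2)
Orthogonal basis:
  u_1 = (3, 2, -3, -3)
  u_2 = (38/31, -78/31, 24/31, -38/31)

Apply the Gram-Schmidt recurrence
  u_1 = v_1
  u_i = v_i − Σ_{j<i} ((v_i · u_j) / (u_j · u_j)) · u_j.

Step by step this gives:
  u_1 = (3, 2, -3, -3)
  u_2 = (38/31, -78/31, 24/31, -38/31)

Orthogonality check:
  u_2 · u_1 = 0 (should be 0)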